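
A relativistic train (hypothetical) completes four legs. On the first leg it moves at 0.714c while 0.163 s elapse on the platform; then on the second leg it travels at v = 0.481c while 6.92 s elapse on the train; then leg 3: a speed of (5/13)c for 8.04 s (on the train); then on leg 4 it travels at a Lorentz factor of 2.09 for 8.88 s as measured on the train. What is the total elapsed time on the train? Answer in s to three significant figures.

Leg 1: γ = 1/√(1 − 0.714²) = 1/√0.4902 = 1.428; τ_1 = 0.163/1.428 = 0.1141 s.
Leg 2: 6.92 s is already measured on the train.
Leg 3: 8.04 s is already measured on the train.
Leg 4: 8.88 s is already measured on the train.
Total: 0.1141 + 6.920 + 8.040 + 8.880 s.

τ = 24.0 s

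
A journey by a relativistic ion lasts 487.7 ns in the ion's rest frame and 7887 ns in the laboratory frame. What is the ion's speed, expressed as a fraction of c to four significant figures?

β = 0.9981

The proper time is measured in the ion's rest frame (both events occur at the ion's location); Δt is measured in the laboratory frame. γ = Δt/τ = 7887/487.7 = 16.17.
β = √(1 − 1/γ²) = √(1 − 0.003824) = √0.9962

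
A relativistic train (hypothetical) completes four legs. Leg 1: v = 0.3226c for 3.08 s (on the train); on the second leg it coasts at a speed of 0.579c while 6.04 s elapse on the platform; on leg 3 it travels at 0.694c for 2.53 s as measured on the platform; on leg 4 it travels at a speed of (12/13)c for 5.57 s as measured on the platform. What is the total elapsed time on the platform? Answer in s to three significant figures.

Δt = 17.4 s

Leg 1: γ = 1/√(1 − 0.3226²) = 1/√0.8959 = 1.056; Δt_1 = 1.056 × 3.08 = 3.254 s.
Leg 2: 6.04 s is already measured on the platform.
Leg 3: 2.53 s is already measured on the platform.
Leg 4: 5.57 s is already measured on the platform.
Total: 3.254 + 6.040 + 2.530 + 5.570 s.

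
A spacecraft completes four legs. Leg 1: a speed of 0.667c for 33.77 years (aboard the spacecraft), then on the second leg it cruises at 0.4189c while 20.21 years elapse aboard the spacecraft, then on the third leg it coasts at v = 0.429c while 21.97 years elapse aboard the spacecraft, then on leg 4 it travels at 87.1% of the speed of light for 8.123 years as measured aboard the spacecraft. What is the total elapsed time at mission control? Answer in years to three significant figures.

Δt = 108 years

Leg 1: γ = 1/√(1 − 0.667²) = 1/√0.5551 = 1.342; Δt_1 = 1.342 × 33.77 = 45.33 years.
Leg 2: γ = 1/√(1 − 0.4189²) = 1/√0.8245 = 1.101; Δt_2 = 1.101 × 20.21 = 22.26 years.
Leg 3: γ = 1/√(1 − 0.429²) = 1/√0.8160 = 1.107; Δt_3 = 1.107 × 21.97 = 24.32 years.
Leg 4: β = 0.871; γ = 1/√(1 − 0.871²) = 1/√0.2414 = 2.035; Δt_4 = 2.035 × 8.123 = 16.53 years.
Total: 45.33 + 22.26 + 24.32 + 16.53 years.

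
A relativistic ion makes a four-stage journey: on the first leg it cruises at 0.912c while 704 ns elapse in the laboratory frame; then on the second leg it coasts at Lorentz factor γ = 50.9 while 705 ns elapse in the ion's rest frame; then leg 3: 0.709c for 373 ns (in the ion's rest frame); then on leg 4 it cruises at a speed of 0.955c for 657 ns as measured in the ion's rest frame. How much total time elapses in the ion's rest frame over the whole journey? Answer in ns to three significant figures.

Leg 1: γ = 1/√(1 − 0.912²) = 1/√0.1683 = 2.438; τ_1 = 704/2.438 = 288.8 ns.
Leg 2: 705 ns is already measured in the ion's rest frame.
Leg 3: 373 ns is already measured in the ion's rest frame.
Leg 4: 657 ns is already measured in the ion's rest frame.
Total: 288.8 + 705.0 + 373.0 + 657.0 ns.

τ = 2020 ns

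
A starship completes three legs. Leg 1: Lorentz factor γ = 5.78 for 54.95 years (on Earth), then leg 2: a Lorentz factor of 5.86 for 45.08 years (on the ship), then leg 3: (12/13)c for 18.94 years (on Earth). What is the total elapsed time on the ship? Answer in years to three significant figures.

Leg 1: γ = 5.78; τ_1 = 54.95/5.780 = 9.507 years.
Leg 2: 45.08 years is already measured on the ship.
Leg 3: γ = 1/√(1 − (12/13)²) = 13/5 = 2.600; τ_3 = 18.94/2.600 = 7.285 years.
Total: 9.507 + 45.08 + 7.285 years.

τ = 61.9 years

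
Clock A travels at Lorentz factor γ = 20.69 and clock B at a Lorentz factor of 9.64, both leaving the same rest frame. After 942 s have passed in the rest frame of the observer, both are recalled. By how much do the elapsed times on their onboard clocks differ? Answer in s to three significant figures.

|τ_A − τ_B| = 52.2 s

A: γ = 20.69; τ_A = 942/20.69 = 45.53 s.
B: γ = 9.64; τ_B = 942/9.640 = 97.72 s.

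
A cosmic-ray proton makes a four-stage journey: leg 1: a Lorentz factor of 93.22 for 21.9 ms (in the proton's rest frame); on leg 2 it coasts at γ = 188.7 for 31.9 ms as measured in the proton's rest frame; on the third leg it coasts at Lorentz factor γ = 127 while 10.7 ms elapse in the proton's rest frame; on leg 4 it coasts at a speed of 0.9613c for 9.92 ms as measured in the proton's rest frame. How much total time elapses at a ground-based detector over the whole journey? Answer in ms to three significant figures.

Δt = 9460 ms

Leg 1: γ = 93.22; Δt_1 = 93.22 × 21.9 = 2042 ms.
Leg 2: γ = 188.7; Δt_2 = 188.7 × 31.9 = 6020 ms.
Leg 3: γ = 127; Δt_3 = 127.0 × 10.7 = 1359 ms.
Leg 4: γ = 1/√(1 − 0.9613²) = 1/√0.07590 = 3.630; Δt_4 = 3.630 × 9.92 = 36.01 ms.
Total: 2042 + 6020 + 1359 + 36.01 ms.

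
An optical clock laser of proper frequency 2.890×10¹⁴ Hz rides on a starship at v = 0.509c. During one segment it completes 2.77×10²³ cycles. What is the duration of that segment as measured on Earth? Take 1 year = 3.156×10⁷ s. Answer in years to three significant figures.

Δt = 35.3 years

γ = 1/√(1 − 0.509²) = 1/√0.7409 = 1.162
Proper time for N cycles: τ = N/f = 2.77×10²³/(2.890×10¹⁴) = 9.585×10⁸ s = 30.37 years.
Lab-frame duration Δt = γτ = 1.162 × 30.37 = 35.28 years.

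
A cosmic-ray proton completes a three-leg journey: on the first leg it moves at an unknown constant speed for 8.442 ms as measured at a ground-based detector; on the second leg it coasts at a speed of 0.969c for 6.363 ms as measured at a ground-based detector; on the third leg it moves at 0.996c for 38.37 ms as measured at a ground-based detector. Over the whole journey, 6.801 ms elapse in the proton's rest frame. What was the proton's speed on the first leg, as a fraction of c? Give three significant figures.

β = 0.977

Leg 1: speed unknown; τ_1 = 8.442/γ_1.
Leg 2: γ = 1/√(1 − 0.969²) = 1/√0.06104 = 4.048; τ_2 = 6.363/4.048 = 1.572 ms.
Leg 3: γ = 1/√(1 − 0.996²) = 1/√0.007984 = 11.19; τ_3 = 38.37/11.19 = 3.428 ms.
Total proper time: τ_1 + 1.572 + 3.428 = 6.801, so τ_1 = 6.801 − 5.001 = 1.800 ms.
γ_1 = 8.442/1.800 = 4.689; β = √(1 − 1/γ²) = √0.9545.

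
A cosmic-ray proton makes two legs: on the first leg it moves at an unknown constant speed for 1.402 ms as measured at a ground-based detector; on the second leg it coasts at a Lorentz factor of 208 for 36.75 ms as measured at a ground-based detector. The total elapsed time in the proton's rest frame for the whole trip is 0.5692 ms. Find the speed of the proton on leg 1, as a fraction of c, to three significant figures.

Leg 1: speed unknown; τ_1 = 1.402/γ_1.
Leg 2: γ = 208; τ_2 = 36.75/208.0 = 0.1767 ms.
Total proper time: τ_1 + 0.1767 = 0.5692, so τ_1 = 0.5692 − 0.1767 = 0.3925 ms.
γ_1 = 1.402/0.3925 = 3.572; β = √(1 − 1/γ²) = √0.9216.

β = 0.960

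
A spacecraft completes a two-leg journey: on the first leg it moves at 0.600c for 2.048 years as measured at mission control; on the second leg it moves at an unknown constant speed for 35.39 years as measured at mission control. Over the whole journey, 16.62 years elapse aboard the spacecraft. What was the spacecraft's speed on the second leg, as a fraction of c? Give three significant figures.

Leg 1: γ = 1/√(1 − 0.600²) = 5/4 = 1.250; τ_1 = 2.048/1.250 = 1.638 years.
Leg 2: speed unknown; τ_2 = 35.39/γ_2.
Total proper time: 1.638 + τ_2 = 16.62, so τ_2 = 16.62 − 1.638 = 14.98 years.
γ_2 = 35.39/14.98 = 2.362; β = √(1 − 1/γ²) = √0.8208.

β = 0.906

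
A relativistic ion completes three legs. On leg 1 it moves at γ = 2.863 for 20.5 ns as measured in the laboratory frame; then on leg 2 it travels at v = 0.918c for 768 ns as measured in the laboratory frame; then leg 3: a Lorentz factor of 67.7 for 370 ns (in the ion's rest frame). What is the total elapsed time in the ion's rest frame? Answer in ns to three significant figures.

τ = 682 ns

Leg 1: γ = 2.863; τ_1 = 20.5/2.863 = 7.160 ns.
Leg 2: γ = 1/√(1 − 0.918²) = 1/√0.1573 = 2.522; τ_2 = 768/2.522 = 304.6 ns.
Leg 3: 370 ns is already measured in the ion's rest frame.
Total: 7.160 + 304.6 + 370.0 ns.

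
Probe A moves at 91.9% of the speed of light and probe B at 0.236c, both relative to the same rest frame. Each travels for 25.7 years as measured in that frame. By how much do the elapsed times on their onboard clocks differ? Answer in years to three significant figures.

A: β = 0.919; γ = 1/√(1 − 0.919²) = 1/√0.1554 = 2.536; τ_A = 25.7/2.536 = 10.13 years.
B: γ = 1/√(1 − 0.236²) = 1/√0.9443 = 1.029; τ_B = 25.7/1.029 = 24.97 years.

|τ_A − τ_B| = 14.8 years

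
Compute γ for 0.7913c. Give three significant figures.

γ = 1/√(1 − 0.7913²) = 1/√0.3738 = 1.636

γ = 1.64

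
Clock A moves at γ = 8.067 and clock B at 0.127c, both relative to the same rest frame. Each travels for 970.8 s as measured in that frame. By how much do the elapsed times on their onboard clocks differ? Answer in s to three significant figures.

A: γ = 8.067; τ_A = 970.8/8.067 = 120.3 s.
B: γ = 1/√(1 − 0.127²) = 1/√0.9839 = 1.008; τ_B = 970.8/1.008 = 962.9 s.

|τ_A − τ_B| = 843 s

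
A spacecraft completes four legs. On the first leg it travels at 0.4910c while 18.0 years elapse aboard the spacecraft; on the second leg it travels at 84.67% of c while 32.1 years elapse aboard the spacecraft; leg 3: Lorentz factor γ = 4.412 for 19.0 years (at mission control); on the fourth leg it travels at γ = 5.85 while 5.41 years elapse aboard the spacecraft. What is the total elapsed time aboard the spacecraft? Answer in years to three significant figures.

Leg 1: 18.0 years is already measured aboard the spacecraft.
Leg 2: 32.1 years is already measured aboard the spacecraft.
Leg 3: γ = 4.412; τ_3 = 19.0/4.412 = 4.306 years.
Leg 4: 5.41 years is already measured aboard the spacecraft.
Total: 18.00 + 32.10 + 4.306 + 5.410 years.

τ = 59.8 years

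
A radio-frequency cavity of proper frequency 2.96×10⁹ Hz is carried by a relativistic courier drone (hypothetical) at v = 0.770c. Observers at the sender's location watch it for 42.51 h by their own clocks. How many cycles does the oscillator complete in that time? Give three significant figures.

N = 2.89×10¹⁴

γ = 1/√(1 − 0.770²) = 1/√0.4071 = 1.567
During 42.51 h of lab time, the oscillator's proper time advances by τ = Δt/γ = 42.51/1.567 = 27.12 h = 9.764×10⁴ s.
N = f × τ = 2.96×10⁹ × 9.764×10⁴ = 2.890×10¹⁴.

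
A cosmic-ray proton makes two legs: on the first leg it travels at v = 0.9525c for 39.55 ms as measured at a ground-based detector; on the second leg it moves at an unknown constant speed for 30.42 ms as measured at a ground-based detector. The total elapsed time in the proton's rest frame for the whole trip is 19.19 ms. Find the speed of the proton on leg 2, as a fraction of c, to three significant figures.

β = 0.972

Leg 1: γ = 1/√(1 − 0.9525²) = 1/√0.09274 = 3.284; τ_1 = 39.55/3.284 = 12.04 ms.
Leg 2: speed unknown; τ_2 = 30.42/γ_2.
Total proper time: 12.04 + τ_2 = 19.19, so τ_2 = 19.19 − 12.04 = 7.145 ms.
γ_2 = 30.42/7.145 = 4.257; β = √(1 − 1/γ²) = √0.9448.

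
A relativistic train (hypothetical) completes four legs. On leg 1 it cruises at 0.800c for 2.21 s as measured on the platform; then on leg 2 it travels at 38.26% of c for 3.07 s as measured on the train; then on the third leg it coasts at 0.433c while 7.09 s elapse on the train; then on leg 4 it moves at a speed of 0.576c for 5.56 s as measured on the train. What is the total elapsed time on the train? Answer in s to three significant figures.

Leg 1: γ = 1/√(1 − 0.800²) = 5/3 ≈ 1.667; τ_1 = 2.21/1.667 = 1.326 s.
Leg 2: 3.07 s is already measured on the train.
Leg 3: 7.09 s is already measured on the train.
Leg 4: 5.56 s is already measured on the train.
Total: 1.326 + 3.070 + 7.090 + 5.560 s.

τ = 17.0 s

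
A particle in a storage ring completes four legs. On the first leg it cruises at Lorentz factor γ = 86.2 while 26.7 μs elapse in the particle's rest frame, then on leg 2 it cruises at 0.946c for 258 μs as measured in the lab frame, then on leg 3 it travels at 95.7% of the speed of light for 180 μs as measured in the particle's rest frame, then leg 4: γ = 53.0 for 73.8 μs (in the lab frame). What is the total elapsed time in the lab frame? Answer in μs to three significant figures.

Δt = 3250 μs

Leg 1: γ = 86.2; Δt_1 = 86.20 × 26.7 = 2302 μs.
Leg 2: 258 μs is already measured in the lab frame.
Leg 3: β = 0.957; γ = 1/√(1 − 0.957²) = 1/√0.08415 = 3.447; Δt_3 = 3.447 × 180 = 620.5 μs.
Leg 4: 73.8 μs is already measured in the lab frame.
Total: 2302 + 258.0 + 620.5 + 73.80 μs.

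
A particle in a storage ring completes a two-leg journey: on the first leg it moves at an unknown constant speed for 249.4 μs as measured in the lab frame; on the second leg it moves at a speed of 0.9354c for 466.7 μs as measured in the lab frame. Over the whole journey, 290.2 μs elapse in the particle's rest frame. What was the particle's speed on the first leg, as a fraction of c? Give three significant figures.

Leg 1: speed unknown; τ_1 = 249.4/γ_1.
Leg 2: γ = 1/√(1 − 0.9354²) = 1/√0.1250 = 2.828; τ_2 = 466.7/2.828 = 165.0 μs.
Total proper time: τ_1 + 165.0 = 290.2, so τ_1 = 290.2 − 165.0 = 125.2 μs.
γ_1 = 249.4/125.2 = 1.992; β = √(1 − 1/γ²) = √0.7481.

β = 0.865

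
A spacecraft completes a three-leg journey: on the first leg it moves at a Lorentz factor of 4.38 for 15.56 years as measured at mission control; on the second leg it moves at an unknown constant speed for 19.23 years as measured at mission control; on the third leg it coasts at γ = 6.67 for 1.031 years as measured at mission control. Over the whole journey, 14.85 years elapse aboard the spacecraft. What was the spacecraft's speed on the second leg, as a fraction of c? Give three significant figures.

Leg 1: γ = 4.38; τ_1 = 15.56/4.380 = 3.553 years.
Leg 2: speed unknown; τ_2 = 19.23/γ_2.
Leg 3: γ = 6.67; τ_3 = 1.031/6.670 = 0.1546 years.
Total proper time: 3.553 + τ_2 + 0.1546 = 14.85, so τ_2 = 14.85 − 3.707 = 11.14 years.
γ_2 = 19.23/11.14 = 1.726; β = √(1 − 1/γ²) = √0.6642.

β = 0.815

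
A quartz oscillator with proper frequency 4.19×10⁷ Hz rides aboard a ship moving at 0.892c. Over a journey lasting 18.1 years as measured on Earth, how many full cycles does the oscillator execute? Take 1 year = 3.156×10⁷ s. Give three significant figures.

N = 1.08×10¹⁶

γ = 1/√(1 − 0.892²) = 1/√0.2043 = 2.212
The oscillator's own cycle count is N = f × τ where τ is the proper time on the ship. τ = Δt/γ = 18.1/2.212 = 8.182 years = 2.582×10⁸ s.
N = 4.19×10⁷ × 2.582×10⁸ = 1.082×10¹⁶.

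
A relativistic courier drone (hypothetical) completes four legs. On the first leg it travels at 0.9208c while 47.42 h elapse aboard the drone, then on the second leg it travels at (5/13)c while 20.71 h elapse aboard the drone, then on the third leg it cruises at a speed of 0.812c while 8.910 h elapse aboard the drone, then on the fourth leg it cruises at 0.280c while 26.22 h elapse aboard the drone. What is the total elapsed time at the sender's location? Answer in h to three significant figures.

Leg 1: γ = 1/√(1 − 0.9208²) = 1/√0.1521 = 2.564; Δt_1 = 2.564 × 47.42 = 121.6 h.
Leg 2: γ = 1/√(1 − (5/13)²) = 13/12 ≈ 1.083; Δt_2 = 1.083 × 20.71 = 22.44 h.
Leg 3: γ = 1/√(1 − 0.812²) = 1/√0.3407 = 1.713; Δt_3 = 1.713 × 8.910 = 15.27 h.
Leg 4: γ = 1/√(1 − 0.280²) = 25/24 ≈ 1.042; Δt_4 = 1.042 × 26.22 = 27.31 h.
Total: 121.6 + 22.44 + 15.27 + 27.31 h.

Δt = 187 h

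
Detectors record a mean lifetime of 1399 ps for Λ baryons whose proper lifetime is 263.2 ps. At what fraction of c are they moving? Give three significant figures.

β = 0.982

γ = Δt/τ₀ = 1399/263.2 = 5.315
β = √(1 − 1/γ²) = √(1 − 0.03539) = √0.9646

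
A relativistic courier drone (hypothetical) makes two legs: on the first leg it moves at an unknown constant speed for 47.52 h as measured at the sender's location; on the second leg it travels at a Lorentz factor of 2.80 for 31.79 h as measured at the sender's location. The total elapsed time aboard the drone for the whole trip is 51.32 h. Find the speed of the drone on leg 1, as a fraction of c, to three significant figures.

Leg 1: speed unknown; τ_1 = 47.52/γ_1.
Leg 2: γ = 2.80; τ_2 = 31.79/2.800 = 11.35 h.
Total proper time: τ_1 + 11.35 = 51.32, so τ_1 = 51.32 − 11.35 = 39.97 h.
γ_1 = 47.52/39.97 = 1.189; β = √(1 − 1/γ²) = √0.2926.

β = 0.541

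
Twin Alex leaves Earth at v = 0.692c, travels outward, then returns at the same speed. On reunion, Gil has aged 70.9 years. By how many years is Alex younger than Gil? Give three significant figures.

γ = 1/√(1 − 0.692²) = 1/√0.5211 = 1.385
Alex's elapsed proper time: τ = 70.9/1.385 = 51.18 years.
Age gap = Δt − τ = 70.9 − 51.18 years.

Δt − τ = 19.7 years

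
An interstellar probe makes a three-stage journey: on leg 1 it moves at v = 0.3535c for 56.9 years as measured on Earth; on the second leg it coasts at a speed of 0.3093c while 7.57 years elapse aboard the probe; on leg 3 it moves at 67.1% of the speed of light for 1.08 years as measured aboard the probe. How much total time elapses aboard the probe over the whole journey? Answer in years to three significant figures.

τ = 61.9 years

Leg 1: γ = 1/√(1 − 0.3535²) = 1/√0.8750 = 1.069; τ_1 = 56.9/1.069 = 53.23 years.
Leg 2: 7.57 years is already measured aboard the probe.
Leg 3: 1.08 years is already measured aboard the probe.
Total: 53.23 + 7.570 + 1.080 years.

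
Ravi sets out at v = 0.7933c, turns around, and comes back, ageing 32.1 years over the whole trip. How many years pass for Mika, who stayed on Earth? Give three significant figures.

γ = 1/√(1 − 0.7933²) = 1/√0.3707 = 1.642
Earth-frame duration is the dilated interval: Δt = γτ = 1.642 × 32.1 years.

Δt = 52.7 years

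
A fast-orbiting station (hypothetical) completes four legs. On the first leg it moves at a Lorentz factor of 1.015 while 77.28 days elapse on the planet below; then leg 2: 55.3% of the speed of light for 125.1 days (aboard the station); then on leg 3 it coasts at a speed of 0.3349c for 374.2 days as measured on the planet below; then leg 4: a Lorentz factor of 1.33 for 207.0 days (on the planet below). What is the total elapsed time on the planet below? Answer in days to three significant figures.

Δt = 809 days

Leg 1: 77.28 days is already measured on the planet below.
Leg 2: β = 0.553; γ = 1/√(1 − 0.553²) = 1/√0.6942 = 1.200; Δt_2 = 1.200 × 125.1 = 150.1 days.
Leg 3: 374.2 days is already measured on the planet below.
Leg 4: 207.0 days is already measured on the planet below.
Total: 77.28 + 150.1 + 374.2 + 207.0 days.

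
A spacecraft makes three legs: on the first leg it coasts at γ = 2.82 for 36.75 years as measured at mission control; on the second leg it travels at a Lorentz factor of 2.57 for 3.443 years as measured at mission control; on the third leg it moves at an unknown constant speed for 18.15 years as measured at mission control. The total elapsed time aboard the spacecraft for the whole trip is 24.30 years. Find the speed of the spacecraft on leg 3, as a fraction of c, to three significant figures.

Leg 1: γ = 2.82; τ_1 = 36.75/2.820 = 13.03 years.
Leg 2: γ = 2.57; τ_2 = 3.443/2.570 = 1.340 years.
Leg 3: speed unknown; τ_3 = 18.15/γ_3.
Total proper time: 13.03 + 1.340 + τ_3 = 24.30, so τ_3 = 24.30 − 14.37 = 9.928 years.
γ_3 = 18.15/9.928 = 1.828; β = √(1 − 1/γ²) = √0.7008.

β = 0.837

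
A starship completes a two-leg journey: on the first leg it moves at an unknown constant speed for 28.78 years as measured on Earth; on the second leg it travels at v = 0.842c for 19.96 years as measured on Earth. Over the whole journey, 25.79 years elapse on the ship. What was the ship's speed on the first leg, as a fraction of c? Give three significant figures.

β = 0.853

Leg 1: speed unknown; τ_1 = 28.78/γ_1.
Leg 2: γ = 1/√(1 − 0.842²) = 1/√0.2910 = 1.854; τ_2 = 19.96/1.854 = 10.77 years.
Total proper time: τ_1 + 10.77 = 25.79, so τ_1 = 25.79 − 10.77 = 15.02 years.
γ_1 = 28.78/15.02 = 1.916; β = √(1 − 1/γ²) = √0.7276.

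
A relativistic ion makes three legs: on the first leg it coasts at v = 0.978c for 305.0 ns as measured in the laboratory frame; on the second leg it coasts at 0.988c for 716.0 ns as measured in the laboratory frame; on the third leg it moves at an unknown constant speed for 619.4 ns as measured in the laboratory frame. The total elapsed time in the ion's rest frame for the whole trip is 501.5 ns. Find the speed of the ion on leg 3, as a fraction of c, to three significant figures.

Leg 1: γ = 1/√(1 − 0.978²) = 1/√0.04352 = 4.794; τ_1 = 305.0/4.794 = 63.62 ns.
Leg 2: γ = 1/√(1 − 0.988²) = 1/√0.02386 = 6.474; τ_2 = 716.0/6.474 = 110.6 ns.
Leg 3: speed unknown; τ_3 = 619.4/γ_3.
Total proper time: 63.62 + 110.6 + τ_3 = 501.5, so τ_3 = 501.5 − 174.2 = 327.3 ns.
γ_3 = 619.4/327.3 = 1.893; β = √(1 − 1/γ²) = √0.7208.

β = 0.849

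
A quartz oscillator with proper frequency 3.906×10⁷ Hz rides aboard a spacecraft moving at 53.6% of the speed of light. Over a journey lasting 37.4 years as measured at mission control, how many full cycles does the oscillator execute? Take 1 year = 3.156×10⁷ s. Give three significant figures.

N = 3.89×10¹⁶

β = 0.536; γ = 1/√(1 − 0.536²) = 1/√0.7127 = 1.185
The oscillator's own cycle count is N = f × τ where τ is the proper time aboard the spacecraft. τ = Δt/γ = 37.4/1.185 = 31.57 years = 9.965×10⁸ s.
N = 3.906×10⁷ × 9.965×10⁸ = 3.892×10¹⁶.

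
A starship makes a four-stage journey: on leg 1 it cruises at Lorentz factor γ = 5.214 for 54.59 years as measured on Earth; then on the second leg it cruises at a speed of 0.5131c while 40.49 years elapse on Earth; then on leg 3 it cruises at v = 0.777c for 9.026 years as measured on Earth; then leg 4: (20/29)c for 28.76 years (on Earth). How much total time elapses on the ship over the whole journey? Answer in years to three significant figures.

Leg 1: γ = 5.214; τ_1 = 54.59/5.214 = 10.47 years.
Leg 2: γ = 1/√(1 − 0.5131²) = 1/√0.7367 = 1.165; τ_2 = 40.49/1.165 = 34.75 years.
Leg 3: γ = 1/√(1 − 0.777²) = 1/√0.3963 = 1.589; τ_3 = 9.026/1.589 = 5.682 years.
Leg 4: γ = 1/√(1 − (20/29)²) = 29/21 ≈ 1.381; τ_4 = 28.76/1.381 = 20.83 years.
Total: 10.47 + 34.75 + 5.682 + 20.83 years.

τ = 71.7 years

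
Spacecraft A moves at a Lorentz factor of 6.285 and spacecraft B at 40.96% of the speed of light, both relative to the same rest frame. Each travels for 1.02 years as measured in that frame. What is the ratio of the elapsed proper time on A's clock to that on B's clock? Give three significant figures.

A: γ = 6.285. B: β = 0.4096; γ = 1/√(1 − 0.4096²) = 1/√0.8322 = 1.096.
τ_A/τ_B = γ_B/γ_A = 1.096/6.285 = 0.1744, so τ_A/τ_B = 0.1744.

τ_A/τ_B = 0.174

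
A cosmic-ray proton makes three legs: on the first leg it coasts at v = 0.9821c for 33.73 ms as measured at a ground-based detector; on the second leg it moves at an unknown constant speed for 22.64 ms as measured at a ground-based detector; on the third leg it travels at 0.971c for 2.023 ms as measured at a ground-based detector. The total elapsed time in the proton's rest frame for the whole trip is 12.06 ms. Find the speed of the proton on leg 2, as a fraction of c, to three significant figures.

β = 0.973

Leg 1: γ = 1/√(1 − 0.9821²) = 1/√0.03548 = 5.309; τ_1 = 33.73/5.309 = 6.353 ms.
Leg 2: speed unknown; τ_2 = 22.64/γ_2.
Leg 3: γ = 1/√(1 − 0.971²) = 1/√0.05716 = 4.183; τ_3 = 2.023/4.183 = 0.4837 ms.
Total proper time: 6.353 + τ_2 + 0.4837 = 12.06, so τ_2 = 12.06 − 6.837 = 5.223 ms.
γ_2 = 22.64/5.223 = 4.335; β = √(1 − 1/γ²) = √0.9468.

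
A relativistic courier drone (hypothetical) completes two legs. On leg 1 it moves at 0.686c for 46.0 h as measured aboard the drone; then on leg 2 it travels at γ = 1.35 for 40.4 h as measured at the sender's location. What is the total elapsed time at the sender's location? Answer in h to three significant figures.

Δt = 104 h

Leg 1: γ = 1/√(1 − 0.686²) = 1/√0.5294 = 1.374; Δt_1 = 1.374 × 46.0 = 63.22 h.
Leg 2: 40.4 h is already measured at the sender's location.
Total: 63.22 + 40.40 h.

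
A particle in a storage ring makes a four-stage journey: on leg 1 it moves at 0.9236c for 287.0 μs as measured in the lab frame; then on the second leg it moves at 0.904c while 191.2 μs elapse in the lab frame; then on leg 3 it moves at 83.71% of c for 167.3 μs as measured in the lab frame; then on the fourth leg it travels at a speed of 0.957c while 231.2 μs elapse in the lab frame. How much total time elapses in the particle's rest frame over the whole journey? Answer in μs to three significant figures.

Leg 1: γ = 1/√(1 − 0.9236²) = 1/√0.1470 = 2.609; τ_1 = 287.0/2.609 = 110.0 μs.
Leg 2: γ = 1/√(1 − 0.904²) = 1/√0.1828 = 2.339; τ_2 = 191.2/2.339 = 81.74 μs.
Leg 3: β = 0.8371; γ = 1/√(1 − 0.8371²) = 1/√0.2993 = 1.828; τ_3 = 167.3/1.828 = 91.52 μs.
Leg 4: γ = 1/√(1 − 0.957²) = 1/√0.08415 = 3.447; τ_4 = 231.2/3.447 = 67.07 μs.
Total: 110.0 + 81.74 + 91.52 + 67.07 μs.

τ = 350 μs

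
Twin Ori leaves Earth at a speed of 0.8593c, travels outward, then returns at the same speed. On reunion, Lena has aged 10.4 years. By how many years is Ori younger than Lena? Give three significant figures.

γ = 1/√(1 − 0.8593²) = 1/√0.2616 = 1.955
Ori's elapsed proper time: τ = 10.4/1.955 = 5.319 years.
Age gap = Δt − τ = 10.4 − 5.319 years.

Δt − τ = 5.08 years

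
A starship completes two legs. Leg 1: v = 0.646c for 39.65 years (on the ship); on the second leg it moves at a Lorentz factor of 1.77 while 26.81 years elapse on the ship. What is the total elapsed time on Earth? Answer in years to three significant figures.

Leg 1: γ = 1/√(1 − 0.646²) = 1/√0.5827 = 1.310; Δt_1 = 1.310 × 39.65 = 51.94 years.
Leg 2: γ = 1.77; Δt_2 = 1.770 × 26.81 = 47.45 years.
Total: 51.94 + 47.45 years.

Δt = 99.4 years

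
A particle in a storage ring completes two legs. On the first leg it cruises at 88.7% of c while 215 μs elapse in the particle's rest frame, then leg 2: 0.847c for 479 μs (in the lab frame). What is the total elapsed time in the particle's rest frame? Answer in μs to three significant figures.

τ = 470 μs

Leg 1: 215 μs is already measured in the particle's rest frame.
Leg 2: γ = 1/√(1 − 0.847²) = 1/√0.2826 = 1.881; τ_2 = 479/1.881 = 254.6 μs.
Total: 215.0 + 254.6 μs.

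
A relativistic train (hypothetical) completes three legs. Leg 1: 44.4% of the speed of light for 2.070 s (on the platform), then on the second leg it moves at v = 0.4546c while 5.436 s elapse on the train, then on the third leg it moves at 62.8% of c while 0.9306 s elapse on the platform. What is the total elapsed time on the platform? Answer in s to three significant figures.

Δt = 9.10 s

Leg 1: 2.070 s is already measured on the platform.
Leg 2: γ = 1/√(1 − 0.4546²) = 1/√0.7933 = 1.123; Δt_2 = 1.123 × 5.436 = 6.103 s.
Leg 3: 0.9306 s is already measured on the platform.
Total: 2.070 + 6.103 + 0.9306 s.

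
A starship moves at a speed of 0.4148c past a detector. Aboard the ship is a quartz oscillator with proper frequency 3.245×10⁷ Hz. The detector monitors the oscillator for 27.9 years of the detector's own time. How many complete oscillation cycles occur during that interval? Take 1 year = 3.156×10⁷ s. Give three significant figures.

γ = 1/√(1 − 0.4148²) = 1/√0.8279 = 1.099
During 27.9 years of lab time, the oscillator's proper time advances by τ = Δt/γ = 27.9/1.099 = 25.39 years = 8.012×10⁸ s.
N = f × τ = 3.245×10⁷ × 8.012×10⁸ = 2.600×10¹⁶.

N = 2.60×10¹⁶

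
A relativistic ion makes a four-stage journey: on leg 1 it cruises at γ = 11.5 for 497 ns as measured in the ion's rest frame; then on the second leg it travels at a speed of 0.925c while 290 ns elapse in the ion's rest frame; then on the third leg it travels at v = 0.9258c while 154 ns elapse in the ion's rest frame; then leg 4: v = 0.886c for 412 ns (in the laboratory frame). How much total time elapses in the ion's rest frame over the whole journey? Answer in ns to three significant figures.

τ = 1130 ns

Leg 1: 497 ns is already measured in the ion's rest frame.
Leg 2: 290 ns is already measured in the ion's rest frame.
Leg 3: 154 ns is already measured in the ion's rest frame.
Leg 4: γ = 1/√(1 − 0.886²) = 1/√0.2150 = 2.157; τ_4 = 412/2.157 = 191.0 ns.
Total: 497.0 + 290.0 + 154.0 + 191.0 ns.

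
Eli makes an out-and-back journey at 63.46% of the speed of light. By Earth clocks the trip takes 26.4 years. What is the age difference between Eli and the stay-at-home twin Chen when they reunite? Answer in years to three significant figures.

β = 0.6346; γ = 1/√(1 − 0.6346²) = 1/√0.5973 = 1.294
Eli's elapsed proper time: τ = 26.4/1.294 = 20.40 years.
Age gap = Δt − τ = 26.4 − 20.40 years.

Δt − τ = 6.00 years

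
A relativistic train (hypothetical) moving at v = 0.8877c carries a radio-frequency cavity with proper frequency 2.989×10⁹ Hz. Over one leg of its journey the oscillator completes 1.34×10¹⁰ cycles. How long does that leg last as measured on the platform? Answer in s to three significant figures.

γ = 1/√(1 − 0.8877²) = 1/√0.2120 = 2.172
Proper time for N cycles: τ = N/f = 1.34×10¹⁰/(2.989×10⁹) = 4.483×10⁰ s = 4.483 s.
Lab-frame duration Δt = γτ = 2.172 × 4.483 = 9.737 s.

Δt = 9.74 s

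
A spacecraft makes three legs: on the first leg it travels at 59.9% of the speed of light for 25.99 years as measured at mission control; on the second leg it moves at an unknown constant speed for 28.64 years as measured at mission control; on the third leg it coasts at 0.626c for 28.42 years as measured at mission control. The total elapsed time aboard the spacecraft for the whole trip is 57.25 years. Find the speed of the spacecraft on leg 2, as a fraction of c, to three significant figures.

β = 0.867

Leg 1: β = 0.599; γ = 1/√(1 − 0.599²) = 1/√0.6412 = 1.249; τ_1 = 25.99/1.249 = 20.81 years.
Leg 2: speed unknown; τ_2 = 28.64/γ_2.
Leg 3: γ = 1/√(1 − 0.626²) = 1/√0.6081 = 1.282; τ_3 = 28.42/1.282 = 22.16 years.
Total proper time: 20.81 + τ_2 + 22.16 = 57.25, so τ_2 = 57.25 − 42.97 = 14.28 years.
γ_2 = 28.64/14.28 = 2.006; β = √(1 − 1/γ²) = √0.7515.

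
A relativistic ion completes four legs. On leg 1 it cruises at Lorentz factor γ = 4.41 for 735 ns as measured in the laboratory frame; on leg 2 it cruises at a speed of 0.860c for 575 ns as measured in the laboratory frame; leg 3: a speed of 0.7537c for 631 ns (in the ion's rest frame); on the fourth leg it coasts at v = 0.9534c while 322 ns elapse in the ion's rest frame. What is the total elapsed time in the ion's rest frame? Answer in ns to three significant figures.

τ = 1410 ns

Leg 1: γ = 4.41; τ_1 = 735/4.410 = 166.7 ns.
Leg 2: γ = 1/√(1 − 0.860²) = 1/√0.2604 = 1.960; τ_2 = 575/1.960 = 293.4 ns.
Leg 3: 631 ns is already measured in the ion's rest frame.
Leg 4: 322 ns is already measured in the ion's rest frame.
Total: 166.7 + 293.4 + 631.0 + 322.0 ns.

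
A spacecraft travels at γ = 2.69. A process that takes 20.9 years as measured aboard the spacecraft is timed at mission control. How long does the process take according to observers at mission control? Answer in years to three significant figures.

Δt = 56.2 years

γ = 2.69
The interval measured aboard the spacecraft is the proper time (both events occur at the same place in that frame); the lab-frame interval is Δt = γτ = 2.690 × 20.9 years.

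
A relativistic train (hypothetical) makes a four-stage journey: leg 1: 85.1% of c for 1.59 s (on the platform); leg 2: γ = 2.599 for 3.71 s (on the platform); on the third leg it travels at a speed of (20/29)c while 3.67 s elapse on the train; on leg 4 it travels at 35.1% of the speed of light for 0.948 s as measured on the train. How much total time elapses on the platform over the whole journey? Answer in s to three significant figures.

Leg 1: 1.59 s is already measured on the platform.
Leg 2: 3.71 s is already measured on the platform.
Leg 3: γ = 1/√(1 − (20/29)²) = 29/21 ≈ 1.381; Δt_3 = 1.381 × 3.67 = 5.068 s.
Leg 4: β = 0.351; γ = 1/√(1 − 0.351²) = 1/√0.8768 = 1.068; Δt_4 = 1.068 × 0.948 = 1.012 s.
Total: 1.590 + 3.710 + 5.068 + 1.012 s.

Δt = 11.4 s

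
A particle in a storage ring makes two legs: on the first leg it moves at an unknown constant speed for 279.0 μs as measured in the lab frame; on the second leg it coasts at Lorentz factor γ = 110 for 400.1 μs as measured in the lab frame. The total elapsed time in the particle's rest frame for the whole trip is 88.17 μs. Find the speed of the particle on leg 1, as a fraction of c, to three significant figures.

Leg 1: speed unknown; τ_1 = 279.0/γ_1.
Leg 2: γ = 110; τ_2 = 400.1/110.0 = 3.637 μs.
Total proper time: τ_1 + 3.637 = 88.17, so τ_1 = 88.17 − 3.637 = 84.53 μs.
γ_1 = 279.0/84.53 = 3.300; β = √(1 − 1/γ²) = √0.9082.

β = 0.953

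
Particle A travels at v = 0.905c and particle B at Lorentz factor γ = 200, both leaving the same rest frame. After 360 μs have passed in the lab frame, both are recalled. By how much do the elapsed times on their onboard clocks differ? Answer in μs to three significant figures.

A: γ = 1/√(1 − 0.905²) = 1/√0.1810 = 2.351; τ_A = 360/2.351 = 153.1 μs.
B: γ = 200; τ_B = 360/200.0 = 1.800 μs.

|τ_A − τ_B| = 151 μs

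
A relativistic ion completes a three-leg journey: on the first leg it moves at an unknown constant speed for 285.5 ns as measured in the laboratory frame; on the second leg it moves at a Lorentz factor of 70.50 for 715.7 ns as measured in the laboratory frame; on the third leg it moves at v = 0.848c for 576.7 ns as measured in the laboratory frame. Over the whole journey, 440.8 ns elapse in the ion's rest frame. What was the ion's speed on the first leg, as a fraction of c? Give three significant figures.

Leg 1: speed unknown; τ_1 = 285.5/γ_1.
Leg 2: γ = 70.50; τ_2 = 715.7/70.50 = 10.15 ns.
Leg 3: γ = 1/√(1 − 0.848²) = 1/√0.2809 = 1.887; τ_3 = 576.7/1.887 = 305.6 ns.
Total proper time: τ_1 + 10.15 + 305.6 = 440.8, so τ_1 = 440.8 − 315.8 = 125.0 ns.
γ_1 = 285.5/125.0 = 2.284; β = √(1 − 1/γ²) = √0.8083.

β = 0.899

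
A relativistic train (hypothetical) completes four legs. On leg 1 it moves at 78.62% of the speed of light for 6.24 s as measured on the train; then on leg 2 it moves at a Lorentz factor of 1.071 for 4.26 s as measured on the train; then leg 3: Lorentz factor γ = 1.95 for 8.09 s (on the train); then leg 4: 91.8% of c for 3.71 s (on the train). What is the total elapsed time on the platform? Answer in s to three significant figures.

Leg 1: β = 0.7862; γ = 1/√(1 − 0.7862²) = 1/√0.3819 = 1.618; Δt_1 = 1.618 × 6.24 = 10.10 s.
Leg 2: γ = 1.071; Δt_2 = 1.071 × 4.26 = 4.562 s.
Leg 3: γ = 1.95; Δt_3 = 1.950 × 8.09 = 15.78 s.
Leg 4: β = 0.918; γ = 1/√(1 − 0.918²) = 1/√0.1573 = 2.522; Δt_4 = 2.522 × 3.71 = 9.355 s.
Total: 10.10 + 4.562 + 15.78 + 9.355 s.

Δt = 39.8 s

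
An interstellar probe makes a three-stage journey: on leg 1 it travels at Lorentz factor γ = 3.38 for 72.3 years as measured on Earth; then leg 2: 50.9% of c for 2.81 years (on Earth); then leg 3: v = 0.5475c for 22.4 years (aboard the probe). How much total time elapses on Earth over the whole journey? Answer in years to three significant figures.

Leg 1: 72.3 years is already measured on Earth.
Leg 2: 2.81 years is already measured on Earth.
Leg 3: γ = 1/√(1 − 0.5475²) = 1/√0.7002 = 1.195; Δt_3 = 1.195 × 22.4 = 26.77 years.
Total: 72.30 + 2.810 + 26.77 years.

Δt = 102 years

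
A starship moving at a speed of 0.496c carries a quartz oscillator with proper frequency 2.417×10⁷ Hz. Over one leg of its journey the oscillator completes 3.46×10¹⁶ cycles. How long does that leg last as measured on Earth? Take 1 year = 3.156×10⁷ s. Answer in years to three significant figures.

γ = 1/√(1 − 0.496²) = 1/√0.7540 = 1.152
Proper time for N cycles: τ = N/f = 3.46×10¹⁶/(2.417×10⁷) = 1.432×10⁹ s = 45.36 years.
Lab-frame duration Δt = γτ = 1.152 × 45.36 = 52.24 years.

Δt = 52.2 years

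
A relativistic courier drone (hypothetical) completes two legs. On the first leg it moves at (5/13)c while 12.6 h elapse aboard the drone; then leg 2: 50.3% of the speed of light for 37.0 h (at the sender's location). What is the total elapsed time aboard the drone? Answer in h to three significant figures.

τ = 44.6 h

Leg 1: 12.6 h is already measured aboard the drone.
Leg 2: β = 0.503; γ = 1/√(1 − 0.503²) = 1/√0.7470 = 1.157; τ_2 = 37.0/1.157 = 31.98 h.
Total: 12.60 + 31.98 h.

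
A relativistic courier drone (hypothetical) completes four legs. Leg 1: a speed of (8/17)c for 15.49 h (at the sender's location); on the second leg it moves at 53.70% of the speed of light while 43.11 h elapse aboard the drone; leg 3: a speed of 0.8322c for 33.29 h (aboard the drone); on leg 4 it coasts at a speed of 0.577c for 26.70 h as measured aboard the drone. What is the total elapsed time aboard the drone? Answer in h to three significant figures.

τ = 117 h

Leg 1: γ = 1/√(1 − (8/17)²) = 17/15 ≈ 1.133; τ_1 = 15.49/1.133 = 13.67 h.
Leg 2: 43.11 h is already measured aboard the drone.
Leg 3: 33.29 h is already measured aboard the drone.
Leg 4: 26.70 h is already measured aboard the drone.
Total: 13.67 + 43.11 + 33.29 + 26.70 h.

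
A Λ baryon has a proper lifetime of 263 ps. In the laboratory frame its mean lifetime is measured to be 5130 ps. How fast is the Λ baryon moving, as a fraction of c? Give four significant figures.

v = 0.9987c

γ = Δt/τ₀ = 5130/263 = 19.51
β = √(1 − 1/γ²) = √(1 − 0.002628) = √0.9974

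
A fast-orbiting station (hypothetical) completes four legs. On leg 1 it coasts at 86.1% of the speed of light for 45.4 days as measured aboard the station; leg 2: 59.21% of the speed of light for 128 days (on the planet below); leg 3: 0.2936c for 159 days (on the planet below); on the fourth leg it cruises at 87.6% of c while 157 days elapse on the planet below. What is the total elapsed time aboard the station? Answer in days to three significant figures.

Leg 1: 45.4 days is already measured aboard the station.
Leg 2: β = 0.5921; γ = 1/√(1 − 0.5921²) = 1/√0.6494 = 1.241; τ_2 = 128/1.241 = 103.2 days.
Leg 3: γ = 1/√(1 − 0.2936²) = 1/√0.9138 = 1.046; τ_3 = 159/1.046 = 152.0 days.
Leg 4: β = 0.876; γ = 1/√(1 − 0.876²) = 1/√0.2326 = 2.073; τ_4 = 157/2.073 = 75.72 days.
Total: 45.40 + 103.2 + 152.0 + 75.72 days.

τ = 376 days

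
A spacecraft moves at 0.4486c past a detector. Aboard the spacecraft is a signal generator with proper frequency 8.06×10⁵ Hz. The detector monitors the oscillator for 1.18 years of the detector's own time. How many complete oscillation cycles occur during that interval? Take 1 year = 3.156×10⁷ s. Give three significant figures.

N = 2.68×10¹³

γ = 1/√(1 − 0.4486²) = 1/√0.7988 = 1.119
During 1.18 years of lab time, the oscillator's proper time advances by τ = Δt/γ = 1.18/1.119 = 1.055 years = 3.328×10⁷ s.
N = f × τ = 8.06×10⁵ × 3.328×10⁷ = 2.683×10¹³.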